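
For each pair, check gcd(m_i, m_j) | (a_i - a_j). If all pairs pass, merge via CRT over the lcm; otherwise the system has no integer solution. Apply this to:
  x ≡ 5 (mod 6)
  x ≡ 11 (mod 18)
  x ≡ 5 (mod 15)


Moduli 6, 18, 15 are not pairwise coprime, so CRT works modulo lcm(m_i) when all pairwise compatibility conditions hold.
Pairwise compatibility: gcd(m_i, m_j) must divide a_i - a_j for every pair.
Merge one congruence at a time:
  Start: x ≡ 5 (mod 6).
  Combine with x ≡ 11 (mod 18): gcd(6, 18) = 6; 11 - 5 = 6, which IS divisible by 6, so compatible.
    Write x = 5 + 6·t and substitute into x ≡ 11 (mod 18): 6·t ≡ 11 − 5 = 6 (mod 18).
    Divide the congruence (and modulus) by g = 6: 1·t ≡ 1 (mod 3).
    So t ≡ 1 (mod 3).
    Then x = 5 + 6·1 = 11, valid modulo lcm(6, 18) = 18: x ≡ 11 (mod 18).
  Combine with x ≡ 5 (mod 15): gcd(18, 15) = 3; 5 - 11 = -6, which IS divisible by 3, so compatible.
    Write x = 11 + 18·t and substitute into x ≡ 5 (mod 15): 18·t ≡ 5 − 11 = -6 (mod 15).
    Divide the congruence (and modulus) by g = 3: 6·t ≡ -2 (mod 5).
    Reduce coefficients mod 5: 1·t ≡ 3 (mod 5).
    So t ≡ 3 (mod 5).
    Then x = 11 + 18·3 = 65, valid modulo lcm(18, 15) = 90: x ≡ 65 (mod 90).
Verify: 65 mod 6 = 5, 65 mod 18 = 11, 65 mod 15 = 5.

x ≡ 65 (mod 90).


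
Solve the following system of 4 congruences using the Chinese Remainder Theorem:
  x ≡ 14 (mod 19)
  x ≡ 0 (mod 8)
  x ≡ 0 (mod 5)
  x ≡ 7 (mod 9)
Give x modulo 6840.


Product of moduli M = 19 · 8 · 5 · 9 = 6840.
Merge one congruence at a time:
  Start: x ≡ 14 (mod 19).
  Combine with x ≡ 0 (mod 8); new modulus lcm = 152.
    Write x = 14 + 19·t and substitute into x ≡ 0 (mod 8): 19·t ≡ 0 − 14 = -14 (mod 8).
    Reduce coefficients mod 8: 3·t ≡ 2 (mod 8).
    The inverse of 3 mod 8 is 3 (since 3·3 = 9 = 1·8 + 1), so t ≡ 3·2 = 6 ≡ 6 (mod 8).
    Then x = 14 + 19·6 = 128, valid modulo lcm(19, 8) = 152: x ≡ 128 (mod 152).
  Combine with x ≡ 0 (mod 5); new modulus lcm = 760.
    Write x = 128 + 152·t and substitute into x ≡ 0 (mod 5): 152·t ≡ 0 − 128 = -128 (mod 5).
    Reduce coefficients mod 5: 2·t ≡ 2 (mod 5).
    The inverse of 2 mod 5 is 3 (since 2·3 = 6 = 1·5 + 1), so t ≡ 3·2 = 6 ≡ 1 (mod 5).
    Then x = 128 + 152·1 = 280, valid modulo lcm(152, 5) = 760: x ≡ 280 (mod 760).
  Combine with x ≡ 7 (mod 9); new modulus lcm = 6840.
    Write x = 280 + 760·t and substitute into x ≡ 7 (mod 9): 760·t ≡ 7 − 280 = -273 (mod 9).
    Reduce coefficients mod 9: 4·t ≡ 6 (mod 9).
    The inverse of 4 mod 9 is 7 (since 4·7 = 28 = 3·9 + 1), so t ≡ 7·6 = 42 ≡ 6 (mod 9).
    Then x = 280 + 760·6 = 4840, valid modulo lcm(760, 9) = 6840: x ≡ 4840 (mod 6840).
Verify against each original: 4840 mod 19 = 14, 4840 mod 8 = 0, 4840 mod 5 = 0, 4840 mod 9 = 7.

x ≡ 4840 (mod 6840).


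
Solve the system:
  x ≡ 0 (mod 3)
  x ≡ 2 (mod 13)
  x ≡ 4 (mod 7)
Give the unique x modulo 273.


Moduli 3, 13, 7 are pairwise coprime; by CRT there is a unique solution modulo M = 3 · 13 · 7 = 273.
Solve pairwise, accumulating the modulus:
  Start with x ≡ 0 (mod 3).
  Combine with x ≡ 2 (mod 13): since gcd(3, 13) = 1, we get a unique residue mod 39.
    Write x = 0 + 3·t and substitute into x ≡ 2 (mod 13): 3·t ≡ 2 − 0 = 2 (mod 13).
    The inverse of 3 mod 13 is 9 (since 3·9 = 27 = 2·13 + 1), so t ≡ 9·2 = 18 ≡ 5 (mod 13).
    Then x = 0 + 3·5 = 15, valid modulo lcm(3, 13) = 39: x ≡ 15 (mod 39).
  Combine with x ≡ 4 (mod 7): since gcd(39, 7) = 1, we get a unique residue mod 273.
    Write x = 15 + 39·t and substitute into x ≡ 4 (mod 7): 39·t ≡ 4 − 15 = -11 (mod 7).
    Reduce coefficients mod 7: 4·t ≡ 3 (mod 7).
    The inverse of 4 mod 7 is 2 (since 4·2 = 8 = 1·7 + 1), so t ≡ 2·3 = 6 ≡ 6 (mod 7).
    Then x = 15 + 39·6 = 249, valid modulo lcm(39, 7) = 273: x ≡ 249 (mod 273).
Verify: 249 mod 3 = 0 ✓, 249 mod 13 = 2 ✓, 249 mod 7 = 4 ✓.

x ≡ 249 (mod 273).


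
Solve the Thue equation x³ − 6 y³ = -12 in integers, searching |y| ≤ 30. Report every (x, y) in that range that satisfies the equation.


The equation is x³ - 6y³ = -12. For fixed y, x³ = 6·y³ − 12, so a solution requires the RHS to be a perfect cube.
Strategy: iterate y from -30 to 30, compute RHS = 6·y³ − 12, and check whether it is a (positive or negative) perfect cube.
Check small values of y:
  y = 0: RHS = -12 is not a perfect cube.
  y = 1: RHS = -6 is not a perfect cube.
  y = -1: RHS = -18 is not a perfect cube.
  y = 2: RHS = 36 is not a perfect cube.
  y = -2: RHS = -60 is not a perfect cube.
  y = 3: RHS = 150 is not a perfect cube.
  y = -3: RHS = -174 is not a perfect cube.
Continuing the search up to |y| = 30 finds no solutions either.
No (x, y) in the scanned range satisfies the equation.

No integer solutions with |y| ≤ 30.


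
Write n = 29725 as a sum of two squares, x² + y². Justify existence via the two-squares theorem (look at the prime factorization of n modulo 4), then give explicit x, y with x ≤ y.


Step 1: Factor n = 29725 = 5^2 · 29 · 41.
Step 2: Check the mod-4 condition on each prime factor: 5 ≡ 1 (mod 4), exponent 2; 29 ≡ 1 (mod 4), exponent 1; 41 ≡ 1 (mod 4), exponent 1.
All primes ≡ 3 (mod 4) appear to even exponent (or don't appear), so by the two-squares theorem n IS expressible as a sum of two squares.
Step 3: Build a representation. Group n = k² · m with k = 5 and m = 29 · 41 = 1189 (a product of primes ≡ 1 (mod 4)); a representation of m scales to one of n via (k·x)² + (k·y)² = k²(x² + y²). Each prime p ≡ 1 (mod 4) is itself a sum of two squares; find a² by testing p − a² for a perfect square:
  29: 29 − 1² = 28, 29 − 2² = 25 = 5² ⇒ 29 = 2² + 5².
  41: 41 − 1² = 40, 41 − 2² = 37, 41 − 3² = 32, 41 − 4² = 25 = 5² ⇒ 41 = 4² + 5².
  Combine using the Brahmagupta–Fibonacci identity (a² + b²)(c² + d²) = (ac − bd)² + (ad + bc)² = (ac + bd)² + (ad − bc)²:
  29 · 41 = 1189: from (2² + 5²)(4² + 5²), take (2·4 − 5·5, 2·5 + 5·4) = (8 − 25, 10 + 20) = (-17, 30); dropping signs (only squares matter) gives (17, 30); check 17² + 30² = 289 + 900 = 1189 ✓.
  Scale by k = 5: (5·17, 5·30) = (85, 150).
Step 4: Order so x ≤ y and verify: 85² + 150² = 7225 + 22500 = 29725 = n. ✓

n = 29725 = 85² + 150² (one valid representation with x ≤ y).


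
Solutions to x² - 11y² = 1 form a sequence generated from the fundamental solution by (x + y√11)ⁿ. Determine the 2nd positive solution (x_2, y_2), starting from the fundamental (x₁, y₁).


Step 1: Find the fundamental solution (x₁, y₁) of x² - 11y² = 1.
  Expand √11 as a continued fraction. a₀ = ⌊√11⌋ = 3; iterate m_{k+1} = d_k·a_k − m_k, d_{k+1} = (11 − m_{k+1}²)/d_k, a_{k+1} = ⌊(a₀ + m_{k+1})/d_{k+1}⌋ (starting m₀ = 0, d₀ = 1), with convergents p_k = a_k·p_{k-1} + p_{k-2}, q_k = a_k·q_{k-1} + q_{k-2} (p₋₁ = 1, q₋₁ = 0):
  k = 0: a₀ = 3; p₀/q₀ = 3/1; p₀² − 11·q₀² = 9 − 11 = -2.
  k = 1: m = 3, d = 2, a = ⌊(3 + 3)/2⌋ = 3; p/q = (3·3 + 1)/(3·1 + 0) = 10/3; p² − 11·q² = 100 − 99 = 1.
  The first convergent with p² − 11·q² = 1 gives the fundamental solution (x₁, y₁) = (10, 3).
Step 2: Apply the recurrence (x_{n+1}, y_{n+1}) = (x₁x_n + 11y₁y_n, x₁y_n + y₁x_n) repeatedly.
  From (x_1, y_1) = (10, 3): x_2 = 10·10 + 11·3·3 = 199; y_2 = 10·3 + 3·10 = 60.
Step 3: Verify x_2² - 11·y_2² = 39601 - 39600 = 1 (should be 1). ✓

(x_1, y_1) = (10, 3); (x_2, y_2) = (199, 60).


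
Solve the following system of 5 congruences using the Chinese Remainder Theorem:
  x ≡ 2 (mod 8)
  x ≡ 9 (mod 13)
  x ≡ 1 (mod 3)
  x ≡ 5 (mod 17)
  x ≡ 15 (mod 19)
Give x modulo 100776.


Product of moduli M = 8 · 13 · 3 · 17 · 19 = 100776.
Merge one congruence at a time:
  Start: x ≡ 2 (mod 8).
  Combine with x ≡ 9 (mod 13); new modulus lcm = 104.
    Write x = 2 + 8·t and substitute into x ≡ 9 (mod 13): 8·t ≡ 9 − 2 = 7 (mod 13).
    The inverse of 8 mod 13 is 5 (since 8·5 = 40 = 3·13 + 1), so t ≡ 5·7 = 35 ≡ 9 (mod 13).
    Then x = 2 + 8·9 = 74, valid modulo lcm(8, 13) = 104: x ≡ 74 (mod 104).
  Combine with x ≡ 1 (mod 3); new modulus lcm = 312.
    Write x = 74 + 104·t and substitute into x ≡ 1 (mod 3): 104·t ≡ 1 − 74 = -73 (mod 3).
    Reduce coefficients mod 3: 2·t ≡ 2 (mod 3).
    The inverse of 2 mod 3 is 2 (since 2·2 = 4 = 1·3 + 1), so t ≡ 2·2 = 4 ≡ 1 (mod 3).
    Then x = 74 + 104·1 = 178, valid modulo lcm(104, 3) = 312: x ≡ 178 (mod 312).
  Combine with x ≡ 5 (mod 17); new modulus lcm = 5304.
    Write x = 178 + 312·t and substitute into x ≡ 5 (mod 17): 312·t ≡ 5 − 178 = -173 (mod 17).
    Reduce coefficients mod 17: 6·t ≡ 14 (mod 17).
    The inverse of 6 mod 17 is 3 (since 6·3 = 18 = 1·17 + 1), so t ≡ 3·14 = 42 ≡ 8 (mod 17).
    Then x = 178 + 312·8 = 2674, valid modulo lcm(312, 17) = 5304: x ≡ 2674 (mod 5304).
  Combine with x ≡ 15 (mod 19); new modulus lcm = 100776.
    Write x = 2674 + 5304·t and substitute into x ≡ 15 (mod 19): 5304·t ≡ 15 − 2674 = -2659 (mod 19).
    Reduce coefficients mod 19: 3·t ≡ 1 (mod 19).
    The inverse of 3 mod 19 is 13 (since 3·13 = 39 = 2·19 + 1), so t ≡ 13·1 = 13 ≡ 13 (mod 19).
    Then x = 2674 + 5304·13 = 71626, valid modulo lcm(5304, 19) = 100776: x ≡ 71626 (mod 100776).
Verify against each original: 71626 mod 8 = 2, 71626 mod 13 = 9, 71626 mod 3 = 1, 71626 mod 17 = 5, 71626 mod 19 = 15.

x ≡ 71626 (mod 100776).


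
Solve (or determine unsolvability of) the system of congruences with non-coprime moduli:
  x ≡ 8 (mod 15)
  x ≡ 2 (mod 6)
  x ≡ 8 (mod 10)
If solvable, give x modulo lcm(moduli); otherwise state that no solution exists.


Moduli 15, 6, 10 are not pairwise coprime, so CRT works modulo lcm(m_i) when all pairwise compatibility conditions hold.
Pairwise compatibility: gcd(m_i, m_j) must divide a_i - a_j for every pair.
Merge one congruence at a time:
  Start: x ≡ 8 (mod 15).
  Combine with x ≡ 2 (mod 6): gcd(15, 6) = 3; 2 - 8 = -6, which IS divisible by 3, so compatible.
    Write x = 8 + 15·t and substitute into x ≡ 2 (mod 6): 15·t ≡ 2 − 8 = -6 (mod 6).
    Divide the congruence (and modulus) by g = 3: 5·t ≡ -2 (mod 2).
    Reduce coefficients mod 2: 1·t ≡ 0 (mod 2).
    So t ≡ 0 (mod 2).
    Then x = 8 + 15·0 = 8, valid modulo lcm(15, 6) = 30: x ≡ 8 (mod 30).
  Combine with x ≡ 8 (mod 10): gcd(30, 10) = 10; 8 - 8 = 0, which IS divisible by 10, so compatible.
    Write x = 8 + 30·t and substitute into x ≡ 8 (mod 10): 30·t ≡ 8 − 8 = 0 (mod 10).
    Divide the congruence (and modulus) by g = 10: 3·t ≡ 0 (mod 1).
    Modulo 1 every t works; take t = 0.
    Then x = 8 + 30·0 = 8, valid modulo lcm(30, 10) = 30: x ≡ 8 (mod 30).
Verify: 8 mod 15 = 8, 8 mod 6 = 2, 8 mod 10 = 8.

x ≡ 8 (mod 30).


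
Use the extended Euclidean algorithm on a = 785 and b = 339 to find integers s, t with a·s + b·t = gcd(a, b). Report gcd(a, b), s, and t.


Euclidean algorithm on (785, 339) — divide until remainder is 0:
  785 = 2 · 339 + 107
  339 = 3 · 107 + 18
  107 = 5 · 18 + 17
  18 = 1 · 17 + 1
  17 = 17 · 1 + 0
gcd(785, 339) = 1.
Track Bezout coefficients alongside the remainders: start with r₀ = 785 = a·1 + b·0 (s = 1, t = 0) and r₁ = 339 = a·0 + b·1 (s = 0, t = 1); each new remainder r_{k+1} = r_{k-1} − q_k·r_k inherits s_{k+1} = s_{k-1} − q_k·s_k, t_{k+1} = t_{k-1} − q_k·t_k, so r_k = a·s_k + b·t_k at every step:
  q = 2: r = 107, s = 1 − 2·0 = 1, t = 0 − 2·1 = -2  (check: 785·1 + 339·(-2) = 107)
  q = 3: r = 18, s = 0 − 3·1 = -3, t = 1 − 3·(-2) = 7  (check: 785·(-3) + 339·7 = 18)
  q = 5: r = 17, s = 1 − 5·(-3) = 16, t = -2 − 5·7 = -37  (check: 785·16 + 339·(-37) = 17)
  q = 1: r = 1, s = -3 − 1·16 = -19, t = 7 − 1·(-37) = 44  (check: 785·(-19) + 339·44 = 1)
The row with r = 1 (the gcd) gives the Bezout coefficients s = -19, t = 44.
Result: 785 · (-19) + 339 · (44) = 1.

gcd(785, 339) = 1; s = -19, t = 44 (check: 785·(-19) + 339·44 = 1).


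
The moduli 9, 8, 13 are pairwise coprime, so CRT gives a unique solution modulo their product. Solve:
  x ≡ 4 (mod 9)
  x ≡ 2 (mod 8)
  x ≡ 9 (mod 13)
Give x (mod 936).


Moduli 9, 8, 13 are pairwise coprime; by CRT there is a unique solution modulo M = 9 · 8 · 13 = 936.
Solve pairwise, accumulating the modulus:
  Start with x ≡ 4 (mod 9).
  Combine with x ≡ 2 (mod 8): since gcd(9, 8) = 1, we get a unique residue mod 72.
    Write x = 4 + 9·t and substitute into x ≡ 2 (mod 8): 9·t ≡ 2 − 4 = -2 (mod 8).
    Reduce coefficients mod 8: 1·t ≡ 6 (mod 8).
    So t ≡ 6 (mod 8).
    Then x = 4 + 9·6 = 58, valid modulo lcm(9, 8) = 72: x ≡ 58 (mod 72).
  Combine with x ≡ 9 (mod 13): since gcd(72, 13) = 1, we get a unique residue mod 936.
    Write x = 58 + 72·t and substitute into x ≡ 9 (mod 13): 72·t ≡ 9 − 58 = -49 (mod 13).
    Reduce coefficients mod 13: 7·t ≡ 3 (mod 13).
    The inverse of 7 mod 13 is 2 (since 7·2 = 14 = 1·13 + 1), so t ≡ 2·3 = 6 ≡ 6 (mod 13).
    Then x = 58 + 72·6 = 490, valid modulo lcm(72, 13) = 936: x ≡ 490 (mod 936).
Verify: 490 mod 9 = 4 ✓, 490 mod 8 = 2 ✓, 490 mod 13 = 9 ✓.

x ≡ 490 (mod 936).


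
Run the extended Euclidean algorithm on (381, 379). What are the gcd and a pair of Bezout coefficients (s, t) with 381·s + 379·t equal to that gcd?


Euclidean algorithm on (381, 379) — divide until remainder is 0:
  381 = 1 · 379 + 2
  379 = 189 · 2 + 1
  2 = 2 · 1 + 0
gcd(381, 379) = 1.
Track Bezout coefficients alongside the remainders: start with r₀ = 381 = a·1 + b·0 (s = 1, t = 0) and r₁ = 379 = a·0 + b·1 (s = 0, t = 1); each new remainder r_{k+1} = r_{k-1} − q_k·r_k inherits s_{k+1} = s_{k-1} − q_k·s_k, t_{k+1} = t_{k-1} − q_k·t_k, so r_k = a·s_k + b·t_k at every step:
  q = 1: r = 2, s = 1 − 1·0 = 1, t = 0 − 1·1 = -1  (check: 381·1 + 379·(-1) = 2)
  q = 189: r = 1, s = 0 − 189·1 = -189, t = 1 − 189·(-1) = 190  (check: 381·(-189) + 379·190 = 1)
The row with r = 1 (the gcd) gives the Bezout coefficients s = -189, t = 190.
Result: 381 · (-189) + 379 · (190) = 1.

gcd(381, 379) = 1; s = -189, t = 190 (check: 381·(-189) + 379·190 = 1).


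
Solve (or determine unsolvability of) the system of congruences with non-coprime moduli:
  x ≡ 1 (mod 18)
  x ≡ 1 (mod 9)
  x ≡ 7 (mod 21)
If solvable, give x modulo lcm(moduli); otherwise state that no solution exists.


Moduli 18, 9, 21 are not pairwise coprime, so CRT works modulo lcm(m_i) when all pairwise compatibility conditions hold.
Pairwise compatibility: gcd(m_i, m_j) must divide a_i - a_j for every pair.
Merge one congruence at a time:
  Start: x ≡ 1 (mod 18).
  Combine with x ≡ 1 (mod 9): gcd(18, 9) = 9; 1 - 1 = 0, which IS divisible by 9, so compatible.
    Write x = 1 + 18·t and substitute into x ≡ 1 (mod 9): 18·t ≡ 1 − 1 = 0 (mod 9).
    Divide the congruence (and modulus) by g = 9: 2·t ≡ 0 (mod 1).
    Modulo 1 every t works; take t = 0.
    Then x = 1 + 18·0 = 1, valid modulo lcm(18, 9) = 18: x ≡ 1 (mod 18).
  Combine with x ≡ 7 (mod 21): gcd(18, 21) = 3; 7 - 1 = 6, which IS divisible by 3, so compatible.
    Write x = 1 + 18·t and substitute into x ≡ 7 (mod 21): 18·t ≡ 7 − 1 = 6 (mod 21).
    Divide the congruence (and modulus) by g = 3: 6·t ≡ 2 (mod 7).
    The inverse of 6 mod 7 is 6 (since 6·6 = 36 = 5·7 + 1), so t ≡ 6·2 = 12 ≡ 5 (mod 7).
    Then x = 1 + 18·5 = 91, valid modulo lcm(18, 21) = 126: x ≡ 91 (mod 126).
Verify: 91 mod 18 = 1, 91 mod 9 = 1, 91 mod 21 = 7.

x ≡ 91 (mod 126).


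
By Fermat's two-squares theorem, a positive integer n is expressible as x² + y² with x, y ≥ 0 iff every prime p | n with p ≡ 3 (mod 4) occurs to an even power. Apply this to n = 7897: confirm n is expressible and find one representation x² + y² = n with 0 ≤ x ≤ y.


Step 1: Factor n = 7897 = 53 · 149.
Step 2: Check the mod-4 condition on each prime factor: 53 ≡ 1 (mod 4), exponent 1; 149 ≡ 1 (mod 4), exponent 1.
All primes ≡ 3 (mod 4) appear to even exponent (or don't appear), so by the two-squares theorem n IS expressible as a sum of two squares.
Step 3: Build a representation. Here n = 53 · 149 is a product of primes ≡ 1 (mod 4). Each prime p ≡ 1 (mod 4) is itself a sum of two squares; find a² by testing p − a² for a perfect square:
  53: 53 − 1² = 52, 53 − 2² = 49 = 7² ⇒ 53 = 2² + 7².
  149: 149 − 1² = 148, 149 − 2² = 145, 149 − 3² = 140, 149 − 4² = 133, 149 − 5² = 124, 149 − 6² = 113, 149 − 7² = 100 = 10² ⇒ 149 = 7² + 10².
  Combine using the Brahmagupta–Fibonacci identity (a² + b²)(c² + d²) = (ac − bd)² + (ad + bc)² = (ac + bd)² + (ad − bc)²:
  53 · 149 = 7897: from (2² + 7²)(7² + 10²), take (2·7 − 7·10, 2·10 + 7·7) = (14 − 70, 20 + 49) = (-56, 69); dropping signs (only squares matter) gives (56, 69); check 56² + 69² = 3136 + 4761 = 7897 ✓.
Step 4: Order so x ≤ y and verify: 56² + 69² = 3136 + 4761 = 7897 = n. ✓

n = 7897 = 56² + 69² (one valid representation with x ≤ y).


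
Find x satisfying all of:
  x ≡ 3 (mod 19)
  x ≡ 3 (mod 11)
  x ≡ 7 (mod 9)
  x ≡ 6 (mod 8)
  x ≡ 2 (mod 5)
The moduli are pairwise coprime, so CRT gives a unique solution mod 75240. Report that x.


Product of moduli M = 19 · 11 · 9 · 8 · 5 = 75240.
Merge one congruence at a time:
  Start: x ≡ 3 (mod 19).
  Combine with x ≡ 3 (mod 11); new modulus lcm = 209.
    Write x = 3 + 19·t and substitute into x ≡ 3 (mod 11): 19·t ≡ 3 − 3 = 0 (mod 11).
    Reduce coefficients mod 11: 8·t ≡ 0 (mod 11).
    The inverse of 8 mod 11 is 7 (since 8·7 = 56 = 5·11 + 1), so t ≡ 7·0 = 0 ≡ 0 (mod 11).
    Then x = 3 + 19·0 = 3, valid modulo lcm(19, 11) = 209: x ≡ 3 (mod 209).
  Combine with x ≡ 7 (mod 9); new modulus lcm = 1881.
    Write x = 3 + 209·t and substitute into x ≡ 7 (mod 9): 209·t ≡ 7 − 3 = 4 (mod 9).
    Reduce coefficients mod 9: 2·t ≡ 4 (mod 9).
    The inverse of 2 mod 9 is 5 (since 2·5 = 10 = 1·9 + 1), so t ≡ 5·4 = 20 ≡ 2 (mod 9).
    Then x = 3 + 209·2 = 421, valid modulo lcm(209, 9) = 1881: x ≡ 421 (mod 1881).
  Combine with x ≡ 6 (mod 8); new modulus lcm = 15048.
    Write x = 421 + 1881·t and substitute into x ≡ 6 (mod 8): 1881·t ≡ 6 − 421 = -415 (mod 8).
    Reduce coefficients mod 8: 1·t ≡ 1 (mod 8).
    So t ≡ 1 (mod 8).
    Then x = 421 + 1881·1 = 2302, valid modulo lcm(1881, 8) = 15048: x ≡ 2302 (mod 15048).
  Combine with x ≡ 2 (mod 5); new modulus lcm = 75240.
    Write x = 2302 + 15048·t and substitute into x ≡ 2 (mod 5): 15048·t ≡ 2 − 2302 = -2300 (mod 5).
    Reduce coefficients mod 5: 3·t ≡ 0 (mod 5).
    The inverse of 3 mod 5 is 2 (since 3·2 = 6 = 1·5 + 1), so t ≡ 2·0 = 0 ≡ 0 (mod 5).
    Then x = 2302 + 15048·0 = 2302, valid modulo lcm(15048, 5) = 75240: x ≡ 2302 (mod 75240).
Verify against each original: 2302 mod 19 = 3, 2302 mod 11 = 3, 2302 mod 9 = 7, 2302 mod 8 = 6, 2302 mod 5 = 2.

x ≡ 2302 (mod 75240).


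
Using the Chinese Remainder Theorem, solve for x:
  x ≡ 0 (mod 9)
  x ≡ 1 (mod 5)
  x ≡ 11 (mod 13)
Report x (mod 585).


Moduli 9, 5, 13 are pairwise coprime; by CRT there is a unique solution modulo M = 9 · 5 · 13 = 585.
Solve pairwise, accumulating the modulus:
  Start with x ≡ 0 (mod 9).
  Combine with x ≡ 1 (mod 5): since gcd(9, 5) = 1, we get a unique residue mod 45.
    Write x = 0 + 9·t and substitute into x ≡ 1 (mod 5): 9·t ≡ 1 − 0 = 1 (mod 5).
    Reduce coefficients mod 5: 4·t ≡ 1 (mod 5).
    The inverse of 4 mod 5 is 4 (since 4·4 = 16 = 3·5 + 1), so t ≡ 4·1 = 4 ≡ 4 (mod 5).
    Then x = 0 + 9·4 = 36, valid modulo lcm(9, 5) = 45: x ≡ 36 (mod 45).
  Combine with x ≡ 11 (mod 13): since gcd(45, 13) = 1, we get a unique residue mod 585.
    Write x = 36 + 45·t and substitute into x ≡ 11 (mod 13): 45·t ≡ 11 − 36 = -25 (mod 13).
    Reduce coefficients mod 13: 6·t ≡ 1 (mod 13).
    The inverse of 6 mod 13 is 11 (since 6·11 = 66 = 5·13 + 1), so t ≡ 11·1 = 11 ≡ 11 (mod 13).
    Then x = 36 + 45·11 = 531, valid modulo lcm(45, 13) = 585: x ≡ 531 (mod 585).
Verify: 531 mod 9 = 0 ✓, 531 mod 5 = 1 ✓, 531 mod 13 = 11 ✓.

x ≡ 531 (mod 585).


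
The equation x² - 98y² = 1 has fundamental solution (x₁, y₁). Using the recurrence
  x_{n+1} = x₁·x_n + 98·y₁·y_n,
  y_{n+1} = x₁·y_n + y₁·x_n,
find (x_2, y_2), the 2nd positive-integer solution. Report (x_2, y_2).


Step 1: Find the fundamental solution (x₁, y₁) of x² - 98y² = 1.
  Expand √98 as a continued fraction. a₀ = ⌊√98⌋ = 9; iterate m_{k+1} = d_k·a_k − m_k, d_{k+1} = (98 − m_{k+1}²)/d_k, a_{k+1} = ⌊(a₀ + m_{k+1})/d_{k+1}⌋ (starting m₀ = 0, d₀ = 1), with convergents p_k = a_k·p_{k-1} + p_{k-2}, q_k = a_k·q_{k-1} + q_{k-2} (p₋₁ = 1, q₋₁ = 0):
  k = 0: a₀ = 9; p₀/q₀ = 9/1; p₀² − 98·q₀² = 81 − 98 = -17.
  k = 1: m = 9, d = 17, a = ⌊(9 + 9)/17⌋ = 1; p/q = (1·9 + 1)/(1·1 + 0) = 10/1; p² − 98·q² = 100 − 98 = 2.
  k = 2: m = 8, d = 2, a = ⌊(9 + 8)/2⌋ = 8; p/q = (8·10 + 9)/(8·1 + 1) = 89/9; p² − 98·q² = 7921 − 7938 = -17.
  k = 3: m = 8, d = 17, a = ⌊(9 + 8)/17⌋ = 1; p/q = (1·89 + 10)/(1·9 + 1) = 99/10; p² − 98·q² = 9801 − 9800 = 1.
  The first convergent with p² − 98·q² = 1 gives the fundamental solution (x₁, y₁) = (99, 10).
Step 2: Apply the recurrence (x_{n+1}, y_{n+1}) = (x₁x_n + 98y₁y_n, x₁y_n + y₁x_n) repeatedly.
  From (x_1, y_1) = (99, 10): x_2 = 99·99 + 98·10·10 = 19601; y_2 = 99·10 + 10·99 = 1980.
Step 3: Verify x_2² - 98·y_2² = 384199201 - 384199200 = 1 (should be 1). ✓

(x_1, y_1) = (99, 10); (x_2, y_2) = (19601, 1980).


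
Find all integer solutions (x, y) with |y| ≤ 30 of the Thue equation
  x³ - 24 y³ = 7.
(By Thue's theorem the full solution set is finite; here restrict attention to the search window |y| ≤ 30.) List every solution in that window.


The equation is x³ - 24y³ = 7. For fixed y, x³ = 24·y³ + 7, so a solution requires the RHS to be a perfect cube.
Strategy: iterate y from -30 to 30, compute RHS = 24·y³ + 7, and check whether it is a (positive or negative) perfect cube.
Check small values of y:
  y = 0: RHS = 7 is not a perfect cube.
  y = 1: RHS = 31 is not a perfect cube.
  y = -1: RHS = -17 is not a perfect cube.
  y = 2: RHS = 199 is not a perfect cube.
  y = -2: RHS = -185 is not a perfect cube.
  y = 3: RHS = 655 is not a perfect cube.
  y = -3: RHS = -641 is not a perfect cube.
Continuing the search up to |y| = 30 finds no solutions either.
No (x, y) in the scanned range satisfies the equation.

No integer solutions with |y| ≤ 30.


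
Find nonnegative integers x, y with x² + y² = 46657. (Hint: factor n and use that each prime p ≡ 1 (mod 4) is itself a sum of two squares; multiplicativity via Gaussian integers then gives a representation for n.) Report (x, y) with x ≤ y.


Step 1: Factor n = 46657 = 13 · 37 · 97.
Step 2: Check the mod-4 condition on each prime factor: 13 ≡ 1 (mod 4), exponent 1; 37 ≡ 1 (mod 4), exponent 1; 97 ≡ 1 (mod 4), exponent 1.
All primes ≡ 3 (mod 4) appear to even exponent (or don't appear), so by the two-squares theorem n IS expressible as a sum of two squares.
Step 3: Build a representation. Here n = 13 · 37 · 97 is a product of primes ≡ 1 (mod 4). Each prime p ≡ 1 (mod 4) is itself a sum of two squares; find a² by testing p − a² for a perfect square:
  13: 13 − 1² = 12, 13 − 2² = 9 = 3² ⇒ 13 = 2² + 3².
  37: 37 − 1² = 36 = 6² ⇒ 37 = 1² + 6².
  97: 97 − 1² = 96, 97 − 2² = 93, 97 − 3² = 88, 97 − 4² = 81 = 9² ⇒ 97 = 4² + 9².
  Combine using the Brahmagupta–Fibonacci identity (a² + b²)(c² + d²) = (ac − bd)² + (ad + bc)² = (ac + bd)² + (ad − bc)²:
  13 · 37 = 481: from (2² + 3²)(1² + 6²), take (2·1 − 3·6, 2·6 + 3·1) = (2 − 18, 12 + 3) = (-16, 15); dropping signs (only squares matter) gives (16, 15); check 16² + 15² = 256 + 225 = 481 ✓.
  481 · 97 = 46657: from (16² + 15²)(4² + 9²), take (16·4 − 15·9, 16·9 + 15·4) = (64 − 135, 144 + 60) = (-71, 204); dropping signs (only squares matter) gives (71, 204); check 71² + 204² = 5041 + 41616 = 46657 ✓.
Step 4: Order so x ≤ y and verify: 71² + 204² = 5041 + 41616 = 46657 = n. ✓

n = 46657 = 71² + 204² (one valid representation with x ≤ y).


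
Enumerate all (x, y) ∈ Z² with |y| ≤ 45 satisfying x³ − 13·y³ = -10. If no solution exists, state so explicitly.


The equation is x³ - 13y³ = -10. For fixed y, x³ = 13·y³ − 10, so a solution requires the RHS to be a perfect cube.
Strategy: iterate y from -45 to 45, compute RHS = 13·y³ − 10, and check whether it is a (positive or negative) perfect cube.
Check small values of y:
  y = 0: RHS = -10 is not a perfect cube.
  y = 1: RHS = 3 is not a perfect cube.
  y = -1: RHS = -23 is not a perfect cube.
  y = 2: RHS = 94 is not a perfect cube.
  y = -2: RHS = -114 is not a perfect cube.
  y = 3: RHS = 341 is not a perfect cube.
  y = -3: RHS = -361 is not a perfect cube.
Continuing the search up to |y| = 45 finds no solutions either.
No (x, y) in the scanned range satisfies the equation.

No integer solutions with |y| ≤ 45.


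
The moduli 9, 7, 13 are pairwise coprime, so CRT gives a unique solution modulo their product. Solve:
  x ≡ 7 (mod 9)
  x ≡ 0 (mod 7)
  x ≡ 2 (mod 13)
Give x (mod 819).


Moduli 9, 7, 13 are pairwise coprime; by CRT there is a unique solution modulo M = 9 · 7 · 13 = 819.
Solve pairwise, accumulating the modulus:
  Start with x ≡ 7 (mod 9).
  Combine with x ≡ 0 (mod 7): since gcd(9, 7) = 1, we get a unique residue mod 63.
    Write x = 7 + 9·t and substitute into x ≡ 0 (mod 7): 9·t ≡ 0 − 7 = -7 (mod 7).
    Reduce coefficients mod 7: 2·t ≡ 0 (mod 7).
    The inverse of 2 mod 7 is 4 (since 2·4 = 8 = 1·7 + 1), so t ≡ 4·0 = 0 ≡ 0 (mod 7).
    Then x = 7 + 9·0 = 7, valid modulo lcm(9, 7) = 63: x ≡ 7 (mod 63).
  Combine with x ≡ 2 (mod 13): since gcd(63, 13) = 1, we get a unique residue mod 819.
    Write x = 7 + 63·t and substitute into x ≡ 2 (mod 13): 63·t ≡ 2 − 7 = -5 (mod 13).
    Reduce coefficients mod 13: 11·t ≡ 8 (mod 13).
    The inverse of 11 mod 13 is 6 (since 11·6 = 66 = 5·13 + 1), so t ≡ 6·8 = 48 ≡ 9 (mod 13).
    Then x = 7 + 63·9 = 574, valid modulo lcm(63, 13) = 819: x ≡ 574 (mod 819).
Verify: 574 mod 9 = 7 ✓, 574 mod 7 = 0 ✓, 574 mod 13 = 2 ✓.

x ≡ 574 (mod 819).


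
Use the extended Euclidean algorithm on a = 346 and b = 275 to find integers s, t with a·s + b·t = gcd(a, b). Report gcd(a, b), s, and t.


Euclidean algorithm on (346, 275) — divide until remainder is 0:
  346 = 1 · 275 + 71
  275 = 3 · 71 + 62
  71 = 1 · 62 + 9
  62 = 6 · 9 + 8
  9 = 1 · 8 + 1
  8 = 8 · 1 + 0
gcd(346, 275) = 1.
Track Bezout coefficients alongside the remainders: start with r₀ = 346 = a·1 + b·0 (s = 1, t = 0) and r₁ = 275 = a·0 + b·1 (s = 0, t = 1); each new remainder r_{k+1} = r_{k-1} − q_k·r_k inherits s_{k+1} = s_{k-1} − q_k·s_k, t_{k+1} = t_{k-1} − q_k·t_k, so r_k = a·s_k + b·t_k at every step:
  q = 1: r = 71, s = 1 − 1·0 = 1, t = 0 − 1·1 = -1  (check: 346·1 + 275·(-1) = 71)
  q = 3: r = 62, s = 0 − 3·1 = -3, t = 1 − 3·(-1) = 4  (check: 346·(-3) + 275·4 = 62)
  q = 1: r = 9, s = 1 − 1·(-3) = 4, t = -1 − 1·4 = -5  (check: 346·4 + 275·(-5) = 9)
  q = 6: r = 8, s = -3 − 6·4 = -27, t = 4 − 6·(-5) = 34  (check: 346·(-27) + 275·34 = 8)
  q = 1: r = 1, s = 4 − 1·(-27) = 31, t = -5 − 1·34 = -39  (check: 346·31 + 275·(-39) = 1)
The row with r = 1 (the gcd) gives the Bezout coefficients s = 31, t = -39.
Result: 346 · (31) + 275 · (-39) = 1.

gcd(346, 275) = 1; s = 31, t = -39 (check: 346·31 + 275·(-39) = 1).


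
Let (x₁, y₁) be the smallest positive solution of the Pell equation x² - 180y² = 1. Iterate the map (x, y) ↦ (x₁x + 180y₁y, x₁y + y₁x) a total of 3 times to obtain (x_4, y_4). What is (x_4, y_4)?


Step 1: Find the fundamental solution (x₁, y₁) of x² - 180y² = 1.
  Expand √180 as a continued fraction. a₀ = ⌊√180⌋ = 13; iterate m_{k+1} = d_k·a_k − m_k, d_{k+1} = (180 − m_{k+1}²)/d_k, a_{k+1} = ⌊(a₀ + m_{k+1})/d_{k+1}⌋ (starting m₀ = 0, d₀ = 1), with convergents p_k = a_k·p_{k-1} + p_{k-2}, q_k = a_k·q_{k-1} + q_{k-2} (p₋₁ = 1, q₋₁ = 0):
  k = 0: a₀ = 13; p₀/q₀ = 13/1; p₀² − 180·q₀² = 169 − 180 = -11.
  k = 1: m = 13, d = 11, a = ⌊(13 + 13)/11⌋ = 2; p/q = (2·13 + 1)/(2·1 + 0) = 27/2; p² − 180·q² = 729 − 720 = 9.
  k = 2: m = 9, d = 9, a = ⌊(13 + 9)/9⌋ = 2; p/q = (2·27 + 13)/(2·2 + 1) = 67/5; p² − 180·q² = 4489 − 4500 = -11.
  k = 3: m = 9, d = 11, a = ⌊(13 + 9)/11⌋ = 2; p/q = (2·67 + 27)/(2·5 + 2) = 161/12; p² − 180·q² = 25921 − 25920 = 1.
  The first convergent with p² − 180·q² = 1 gives the fundamental solution (x₁, y₁) = (161, 12).
Step 2: Apply the recurrence (x_{n+1}, y_{n+1}) = (x₁x_n + 180y₁y_n, x₁y_n + y₁x_n) repeatedly.
  From (x_1, y_1) = (161, 12): x_2 = 161·161 + 180·12·12 = 51841; y_2 = 161·12 + 12·161 = 3864.
  From (x_2, y_2) = (51841, 3864): x_3 = 161·51841 + 180·12·3864 = 16692641; y_3 = 161·3864 + 12·51841 = 1244196.
  From (x_3, y_3) = (16692641, 1244196): x_4 = 161·16692641 + 180·12·1244196 = 5374978561; y_4 = 161·1244196 + 12·16692641 = 400627248.
Step 3: Verify x_4² - 180·y_4² = 28890394531209630721 - 28890394531209630720 = 1 (should be 1). ✓

(x_1, y_1) = (161, 12); (x_4, y_4) = (5374978561, 400627248).


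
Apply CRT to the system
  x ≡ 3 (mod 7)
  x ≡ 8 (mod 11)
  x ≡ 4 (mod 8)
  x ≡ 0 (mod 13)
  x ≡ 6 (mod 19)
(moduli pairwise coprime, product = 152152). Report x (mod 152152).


Product of moduli M = 7 · 11 · 8 · 13 · 19 = 152152.
Merge one congruence at a time:
  Start: x ≡ 3 (mod 7).
  Combine with x ≡ 8 (mod 11); new modulus lcm = 77.
    Write x = 3 + 7·t and substitute into x ≡ 8 (mod 11): 7·t ≡ 8 − 3 = 5 (mod 11).
    The inverse of 7 mod 11 is 8 (since 7·8 = 56 = 5·11 + 1), so t ≡ 8·5 = 40 ≡ 7 (mod 11).
    Then x = 3 + 7·7 = 52, valid modulo lcm(7, 11) = 77: x ≡ 52 (mod 77).
  Combine with x ≡ 4 (mod 8); new modulus lcm = 616.
    Write x = 52 + 77·t and substitute into x ≡ 4 (mod 8): 77·t ≡ 4 − 52 = -48 (mod 8).
    Reduce coefficients mod 8: 5·t ≡ 0 (mod 8).
    The inverse of 5 mod 8 is 5 (since 5·5 = 25 = 3·8 + 1), so t ≡ 5·0 = 0 ≡ 0 (mod 8).
    Then x = 52 + 77·0 = 52, valid modulo lcm(77, 8) = 616: x ≡ 52 (mod 616).
  Combine with x ≡ 0 (mod 13); new modulus lcm = 8008.
    Write x = 52 + 616·t and substitute into x ≡ 0 (mod 13): 616·t ≡ 0 − 52 = -52 (mod 13).
    Reduce coefficients mod 13: 5·t ≡ 0 (mod 13).
    The inverse of 5 mod 13 is 8 (since 5·8 = 40 = 3·13 + 1), so t ≡ 8·0 = 0 ≡ 0 (mod 13).
    Then x = 52 + 616·0 = 52, valid modulo lcm(616, 13) = 8008: x ≡ 52 (mod 8008).
  Combine with x ≡ 6 (mod 19); new modulus lcm = 152152.
    Write x = 52 + 8008·t and substitute into x ≡ 6 (mod 19): 8008·t ≡ 6 − 52 = -46 (mod 19).
    Reduce coefficients mod 19: 9·t ≡ 11 (mod 19).
    The inverse of 9 mod 19 is 17 (since 9·17 = 153 = 8·19 + 1), so t ≡ 17·11 = 187 ≡ 16 (mod 19).
    Then x = 52 + 8008·16 = 128180, valid modulo lcm(8008, 19) = 152152: x ≡ 128180 (mod 152152).
Verify against each original: 128180 mod 7 = 3, 128180 mod 11 = 8, 128180 mod 8 = 4, 128180 mod 13 = 0, 128180 mod 19 = 6.

x ≡ 128180 (mod 152152).


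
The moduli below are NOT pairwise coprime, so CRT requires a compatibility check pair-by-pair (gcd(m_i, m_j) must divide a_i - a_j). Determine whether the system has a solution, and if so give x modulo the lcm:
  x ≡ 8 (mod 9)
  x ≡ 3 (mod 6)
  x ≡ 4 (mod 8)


Moduli 9, 6, 8 are not pairwise coprime, so CRT works modulo lcm(m_i) when all pairwise compatibility conditions hold.
Pairwise compatibility: gcd(m_i, m_j) must divide a_i - a_j for every pair.
Merge one congruence at a time:
  Start: x ≡ 8 (mod 9).
  Combine with x ≡ 3 (mod 6): gcd(9, 6) = 3, and 3 - 8 = -5 is NOT divisible by 3.
    ⇒ system is inconsistent (no integer solution).

No solution (the system is inconsistent).


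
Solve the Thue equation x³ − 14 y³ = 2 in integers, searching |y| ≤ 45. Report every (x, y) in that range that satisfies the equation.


The equation is x³ - 14y³ = 2. For fixed y, x³ = 14·y³ + 2, so a solution requires the RHS to be a perfect cube.
Strategy: iterate y from -45 to 45, compute RHS = 14·y³ + 2, and check whether it is a (positive or negative) perfect cube.
Check small values of y:
  y = 0: RHS = 2 is not a perfect cube.
  y = 1: RHS = 16 is not a perfect cube.
  y = -1: RHS = -12 is not a perfect cube.
  y = 2: RHS = 114 is not a perfect cube.
  y = -2: RHS = -110 is not a perfect cube.
  y = 3: RHS = 380 is not a perfect cube.
  y = -3: RHS = -376 is not a perfect cube.
Continuing the search up to |y| = 45 finds no solutions either.
No (x, y) in the scanned range satisfies the equation.

No integer solutions with |y| ≤ 45.


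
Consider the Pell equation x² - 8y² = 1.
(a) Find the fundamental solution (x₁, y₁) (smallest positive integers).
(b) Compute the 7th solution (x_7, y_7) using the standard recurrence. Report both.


Step 1: Find the fundamental solution (x₁, y₁) of x² - 8y² = 1.
  Expand √8 as a continued fraction. a₀ = ⌊√8⌋ = 2; iterate m_{k+1} = d_k·a_k − m_k, d_{k+1} = (8 − m_{k+1}²)/d_k, a_{k+1} = ⌊(a₀ + m_{k+1})/d_{k+1}⌋ (starting m₀ = 0, d₀ = 1), with convergents p_k = a_k·p_{k-1} + p_{k-2}, q_k = a_k·q_{k-1} + q_{k-2} (p₋₁ = 1, q₋₁ = 0):
  k = 0: a₀ = 2; p₀/q₀ = 2/1; p₀² − 8·q₀² = 4 − 8 = -4.
  k = 1: m = 2, d = 4, a = ⌊(2 + 2)/4⌋ = 1; p/q = (1·2 + 1)/(1·1 + 0) = 3/1; p² − 8·q² = 9 − 8 = 1.
  The first convergent with p² − 8·q² = 1 gives the fundamental solution (x₁, y₁) = (3, 1).
Step 2: Apply the recurrence (x_{n+1}, y_{n+1}) = (x₁x_n + 8y₁y_n, x₁y_n + y₁x_n) repeatedly.
  From (x_1, y_1) = (3, 1): x_2 = 3·3 + 8·1·1 = 17; y_2 = 3·1 + 1·3 = 6.
  From (x_2, y_2) = (17, 6): x_3 = 3·17 + 8·1·6 = 99; y_3 = 3·6 + 1·17 = 35.
  From (x_3, y_3) = (99, 35): x_4 = 3·99 + 8·1·35 = 577; y_4 = 3·35 + 1·99 = 204.
  From (x_4, y_4) = (577, 204): x_5 = 3·577 + 8·1·204 = 3363; y_5 = 3·204 + 1·577 = 1189.
  From (x_5, y_5) = (3363, 1189): x_6 = 3·3363 + 8·1·1189 = 19601; y_6 = 3·1189 + 1·3363 = 6930.
  From (x_6, y_6) = (19601, 6930): x_7 = 3·19601 + 8·1·6930 = 114243; y_7 = 3·6930 + 1·19601 = 40391.
Step 3: Verify x_7² - 8·y_7² = 13051463049 - 13051463048 = 1 (should be 1). ✓

(x_1, y_1) = (3, 1); (x_7, y_7) = (114243, 40391).


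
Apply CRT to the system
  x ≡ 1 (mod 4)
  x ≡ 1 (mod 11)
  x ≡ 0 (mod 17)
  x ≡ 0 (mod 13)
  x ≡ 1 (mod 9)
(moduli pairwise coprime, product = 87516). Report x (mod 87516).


Product of moduli M = 4 · 11 · 17 · 13 · 9 = 87516.
Merge one congruence at a time:
  Start: x ≡ 1 (mod 4).
  Combine with x ≡ 1 (mod 11); new modulus lcm = 44.
    Write x = 1 + 4·t and substitute into x ≡ 1 (mod 11): 4·t ≡ 1 − 1 = 0 (mod 11).
    The inverse of 4 mod 11 is 3 (since 4·3 = 12 = 1·11 + 1), so t ≡ 3·0 = 0 ≡ 0 (mod 11).
    Then x = 1 + 4·0 = 1, valid modulo lcm(4, 11) = 44: x ≡ 1 (mod 44).
  Combine with x ≡ 0 (mod 17); new modulus lcm = 748.
    Write x = 1 + 44·t and substitute into x ≡ 0 (mod 17): 44·t ≡ 0 − 1 = -1 (mod 17).
    Reduce coefficients mod 17: 10·t ≡ 16 (mod 17).
    The inverse of 10 mod 17 is 12 (since 10·12 = 120 = 7·17 + 1), so t ≡ 12·16 = 192 ≡ 5 (mod 17).
    Then x = 1 + 44·5 = 221, valid modulo lcm(44, 17) = 748: x ≡ 221 (mod 748).
  Combine with x ≡ 0 (mod 13); new modulus lcm = 9724.
    Write x = 221 + 748·t and substitute into x ≡ 0 (mod 13): 748·t ≡ 0 − 221 = -221 (mod 13).
    Reduce coefficients mod 13: 7·t ≡ 0 (mod 13).
    The inverse of 7 mod 13 is 2 (since 7·2 = 14 = 1·13 + 1), so t ≡ 2·0 = 0 ≡ 0 (mod 13).
    Then x = 221 + 748·0 = 221, valid modulo lcm(748, 13) = 9724: x ≡ 221 (mod 9724).
  Combine with x ≡ 1 (mod 9); new modulus lcm = 87516.
    Write x = 221 + 9724·t and substitute into x ≡ 1 (mod 9): 9724·t ≡ 1 − 221 = -220 (mod 9).
    Reduce coefficients mod 9: 4·t ≡ 5 (mod 9).
    The inverse of 4 mod 9 is 7 (since 4·7 = 28 = 3·9 + 1), so t ≡ 7·5 = 35 ≡ 8 (mod 9).
    Then x = 221 + 9724·8 = 78013, valid modulo lcm(9724, 9) = 87516: x ≡ 78013 (mod 87516).
Verify against each original: 78013 mod 4 = 1, 78013 mod 11 = 1, 78013 mod 17 = 0, 78013 mod 13 = 0, 78013 mod 9 = 1.

x ≡ 78013 (mod 87516).


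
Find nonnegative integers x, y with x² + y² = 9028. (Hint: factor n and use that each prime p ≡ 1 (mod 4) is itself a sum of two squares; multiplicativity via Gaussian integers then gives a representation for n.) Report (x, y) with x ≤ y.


Step 1: Factor n = 9028 = 2^2 · 37 · 61.
Step 2: Check the mod-4 condition on each prime factor: 2 = 2 (special); 37 ≡ 1 (mod 4), exponent 1; 61 ≡ 1 (mod 4), exponent 1.
All primes ≡ 3 (mod 4) appear to even exponent (or don't appear), so by the two-squares theorem n IS expressible as a sum of two squares.
Step 3: Build a representation. Group n = k² · m with k = 2 and m = 37 · 61 = 2257 (a product of primes ≡ 1 (mod 4)); a representation of m scales to one of n via (k·x)² + (k·y)² = k²(x² + y²). Each prime p ≡ 1 (mod 4) is itself a sum of two squares; find a² by testing p − a² for a perfect square:
  37: 37 − 1² = 36 = 6² ⇒ 37 = 1² + 6².
  61: 61 − 1² = 60, 61 − 2² = 57, 61 − 3² = 52, 61 − 4² = 45, 61 − 5² = 36 = 6² ⇒ 61 = 5² + 6².
  Combine using the Brahmagupta–Fibonacci identity (a² + b²)(c² + d²) = (ac − bd)² + (ad + bc)² = (ac + bd)² + (ad − bc)²:
  37 · 61 = 2257: from (1² + 6²)(5² + 6²), take (1·5 − 6·6, 1·6 + 6·5) = (5 − 36, 6 + 30) = (-31, 36); dropping signs (only squares matter) gives (31, 36); check 31² + 36² = 961 + 1296 = 2257 ✓.
  Scale by k = 2: (2·31, 2·36) = (62, 72).
Step 4: Order so x ≤ y and verify: 62² + 72² = 3844 + 5184 = 9028 = n. ✓

n = 9028 = 62² + 72² (one valid representation with x ≤ y).


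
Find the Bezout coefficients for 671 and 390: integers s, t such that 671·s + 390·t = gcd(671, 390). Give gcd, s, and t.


Euclidean algorithm on (671, 390) — divide until remainder is 0:
  671 = 1 · 390 + 281
  390 = 1 · 281 + 109
  281 = 2 · 109 + 63
  109 = 1 · 63 + 46
  63 = 1 · 46 + 17
  46 = 2 · 17 + 12
  17 = 1 · 12 + 5
  12 = 2 · 5 + 2
  5 = 2 · 2 + 1
  2 = 2 · 1 + 0
gcd(671, 390) = 1.
Track Bezout coefficients alongside the remainders: start with r₀ = 671 = a·1 + b·0 (s = 1, t = 0) and r₁ = 390 = a·0 + b·1 (s = 0, t = 1); each new remainder r_{k+1} = r_{k-1} − q_k·r_k inherits s_{k+1} = s_{k-1} − q_k·s_k, t_{k+1} = t_{k-1} − q_k·t_k, so r_k = a·s_k + b·t_k at every step:
  q = 1: r = 281, s = 1 − 1·0 = 1, t = 0 − 1·1 = -1  (check: 671·1 + 390·(-1) = 281)
  q = 1: r = 109, s = 0 − 1·1 = -1, t = 1 − 1·(-1) = 2  (check: 671·(-1) + 390·2 = 109)
  q = 2: r = 63, s = 1 − 2·(-1) = 3, t = -1 − 2·2 = -5  (check: 671·3 + 390·(-5) = 63)
  q = 1: r = 46, s = -1 − 1·3 = -4, t = 2 − 1·(-5) = 7  (check: 671·(-4) + 390·7 = 46)
  q = 1: r = 17, s = 3 − 1·(-4) = 7, t = -5 − 1·7 = -12  (check: 671·7 + 390·(-12) = 17)
  q = 2: r = 12, s = -4 − 2·7 = -18, t = 7 − 2·(-12) = 31  (check: 671·(-18) + 390·31 = 12)
  q = 1: r = 5, s = 7 − 1·(-18) = 25, t = -12 − 1·31 = -43  (check: 671·25 + 390·(-43) = 5)
  q = 2: r = 2, s = -18 − 2·25 = -68, t = 31 − 2·(-43) = 117  (check: 671·(-68) + 390·117 = 2)
  q = 2: r = 1, s = 25 − 2·(-68) = 161, t = -43 − 2·117 = -277  (check: 671·161 + 390·(-277) = 1)
The row with r = 1 (the gcd) gives the Bezout coefficients s = 161, t = -277.
Result: 671 · (161) + 390 · (-277) = 1.

gcd(671, 390) = 1; s = 161, t = -277 (check: 671·161 + 390·(-277) = 1).


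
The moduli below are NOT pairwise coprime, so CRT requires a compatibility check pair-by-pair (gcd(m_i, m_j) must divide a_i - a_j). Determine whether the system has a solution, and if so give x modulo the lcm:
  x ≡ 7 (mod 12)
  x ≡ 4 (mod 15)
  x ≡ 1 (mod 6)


Moduli 12, 15, 6 are not pairwise coprime, so CRT works modulo lcm(m_i) when all pairwise compatibility conditions hold.
Pairwise compatibility: gcd(m_i, m_j) must divide a_i - a_j for every pair.
Merge one congruence at a time:
  Start: x ≡ 7 (mod 12).
  Combine with x ≡ 4 (mod 15): gcd(12, 15) = 3; 4 - 7 = -3, which IS divisible by 3, so compatible.
    Write x = 7 + 12·t and substitute into x ≡ 4 (mod 15): 12·t ≡ 4 − 7 = -3 (mod 15).
    Divide the congruence (and modulus) by g = 3: 4·t ≡ -1 (mod 5).
    Reduce coefficients mod 5: 4·t ≡ 4 (mod 5).
    The inverse of 4 mod 5 is 4 (since 4·4 = 16 = 3·5 + 1), so t ≡ 4·4 = 16 ≡ 1 (mod 5).
    Then x = 7 + 12·1 = 19, valid modulo lcm(12, 15) = 60: x ≡ 19 (mod 60).
  Combine with x ≡ 1 (mod 6): gcd(60, 6) = 6; 1 - 19 = -18, which IS divisible by 6, so compatible.
    Write x = 19 + 60·t and substitute into x ≡ 1 (mod 6): 60·t ≡ 1 − 19 = -18 (mod 6).
    Divide the congruence (and modulus) by g = 6: 10·t ≡ -3 (mod 1).
    Modulo 1 every t works; take t = 0.
    Then x = 19 + 60·0 = 19, valid modulo lcm(60, 6) = 60: x ≡ 19 (mod 60).
Verify: 19 mod 12 = 7, 19 mod 15 = 4, 19 mod 6 = 1.

x ≡ 19 (mod 60).
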